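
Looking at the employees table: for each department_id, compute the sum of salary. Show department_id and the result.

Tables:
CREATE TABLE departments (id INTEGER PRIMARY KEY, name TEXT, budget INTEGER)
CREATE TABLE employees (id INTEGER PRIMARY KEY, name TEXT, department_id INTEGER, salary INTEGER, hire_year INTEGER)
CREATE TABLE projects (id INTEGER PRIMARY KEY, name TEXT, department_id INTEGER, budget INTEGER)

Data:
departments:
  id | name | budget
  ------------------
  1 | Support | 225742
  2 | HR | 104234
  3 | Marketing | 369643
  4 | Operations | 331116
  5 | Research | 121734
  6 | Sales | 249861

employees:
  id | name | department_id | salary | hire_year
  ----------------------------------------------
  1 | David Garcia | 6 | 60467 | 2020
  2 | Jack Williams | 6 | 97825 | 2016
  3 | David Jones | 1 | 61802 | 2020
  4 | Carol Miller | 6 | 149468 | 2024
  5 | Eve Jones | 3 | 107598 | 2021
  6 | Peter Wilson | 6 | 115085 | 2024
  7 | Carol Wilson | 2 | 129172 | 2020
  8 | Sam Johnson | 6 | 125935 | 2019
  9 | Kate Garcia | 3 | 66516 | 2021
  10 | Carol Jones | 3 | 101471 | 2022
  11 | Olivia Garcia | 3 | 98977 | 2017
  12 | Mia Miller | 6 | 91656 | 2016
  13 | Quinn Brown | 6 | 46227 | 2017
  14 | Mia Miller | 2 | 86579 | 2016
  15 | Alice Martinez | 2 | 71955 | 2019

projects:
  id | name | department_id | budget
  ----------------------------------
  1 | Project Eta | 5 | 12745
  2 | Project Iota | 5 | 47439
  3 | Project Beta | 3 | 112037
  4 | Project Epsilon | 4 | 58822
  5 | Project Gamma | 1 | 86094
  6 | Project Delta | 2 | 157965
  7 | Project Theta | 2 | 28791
SELECT department_id, SUM(salary) AS sum_salary FROM employees GROUP BY department_id

Execution result:
department_id | sum_salary
1 | 61802
2 | 287706
3 | 374562
6 | 686663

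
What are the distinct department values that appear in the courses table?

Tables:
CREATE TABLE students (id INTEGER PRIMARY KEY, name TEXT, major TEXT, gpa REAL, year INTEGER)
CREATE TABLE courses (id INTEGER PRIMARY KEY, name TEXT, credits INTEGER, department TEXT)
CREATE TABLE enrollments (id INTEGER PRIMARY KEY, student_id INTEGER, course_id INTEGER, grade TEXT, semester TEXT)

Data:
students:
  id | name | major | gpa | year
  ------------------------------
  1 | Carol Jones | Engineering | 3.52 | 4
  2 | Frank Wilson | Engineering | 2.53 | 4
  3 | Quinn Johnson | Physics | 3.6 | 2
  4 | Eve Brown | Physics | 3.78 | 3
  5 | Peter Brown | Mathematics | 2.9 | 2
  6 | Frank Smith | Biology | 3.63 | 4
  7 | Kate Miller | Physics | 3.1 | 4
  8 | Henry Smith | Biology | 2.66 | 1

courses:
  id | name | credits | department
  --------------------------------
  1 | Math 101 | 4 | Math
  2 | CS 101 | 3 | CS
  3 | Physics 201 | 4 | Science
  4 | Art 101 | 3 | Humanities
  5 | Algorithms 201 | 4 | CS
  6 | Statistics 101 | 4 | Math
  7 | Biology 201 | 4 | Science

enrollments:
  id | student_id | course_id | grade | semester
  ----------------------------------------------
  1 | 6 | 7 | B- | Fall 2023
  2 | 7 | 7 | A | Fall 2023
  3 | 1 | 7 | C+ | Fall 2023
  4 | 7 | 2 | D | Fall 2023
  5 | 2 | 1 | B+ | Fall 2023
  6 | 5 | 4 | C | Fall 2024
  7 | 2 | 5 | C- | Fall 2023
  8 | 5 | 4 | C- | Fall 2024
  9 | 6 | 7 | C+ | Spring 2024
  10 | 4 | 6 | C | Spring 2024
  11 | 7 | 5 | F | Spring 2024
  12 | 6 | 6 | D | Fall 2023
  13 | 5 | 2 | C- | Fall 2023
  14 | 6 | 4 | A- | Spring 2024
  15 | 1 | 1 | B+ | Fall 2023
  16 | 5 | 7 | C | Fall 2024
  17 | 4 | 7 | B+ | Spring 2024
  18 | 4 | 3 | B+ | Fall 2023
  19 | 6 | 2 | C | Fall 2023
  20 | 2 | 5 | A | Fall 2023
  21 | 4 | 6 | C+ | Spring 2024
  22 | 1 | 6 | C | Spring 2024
SELECT DISTINCT department FROM courses

Execution result:
department
Math
CS
Science
Humanities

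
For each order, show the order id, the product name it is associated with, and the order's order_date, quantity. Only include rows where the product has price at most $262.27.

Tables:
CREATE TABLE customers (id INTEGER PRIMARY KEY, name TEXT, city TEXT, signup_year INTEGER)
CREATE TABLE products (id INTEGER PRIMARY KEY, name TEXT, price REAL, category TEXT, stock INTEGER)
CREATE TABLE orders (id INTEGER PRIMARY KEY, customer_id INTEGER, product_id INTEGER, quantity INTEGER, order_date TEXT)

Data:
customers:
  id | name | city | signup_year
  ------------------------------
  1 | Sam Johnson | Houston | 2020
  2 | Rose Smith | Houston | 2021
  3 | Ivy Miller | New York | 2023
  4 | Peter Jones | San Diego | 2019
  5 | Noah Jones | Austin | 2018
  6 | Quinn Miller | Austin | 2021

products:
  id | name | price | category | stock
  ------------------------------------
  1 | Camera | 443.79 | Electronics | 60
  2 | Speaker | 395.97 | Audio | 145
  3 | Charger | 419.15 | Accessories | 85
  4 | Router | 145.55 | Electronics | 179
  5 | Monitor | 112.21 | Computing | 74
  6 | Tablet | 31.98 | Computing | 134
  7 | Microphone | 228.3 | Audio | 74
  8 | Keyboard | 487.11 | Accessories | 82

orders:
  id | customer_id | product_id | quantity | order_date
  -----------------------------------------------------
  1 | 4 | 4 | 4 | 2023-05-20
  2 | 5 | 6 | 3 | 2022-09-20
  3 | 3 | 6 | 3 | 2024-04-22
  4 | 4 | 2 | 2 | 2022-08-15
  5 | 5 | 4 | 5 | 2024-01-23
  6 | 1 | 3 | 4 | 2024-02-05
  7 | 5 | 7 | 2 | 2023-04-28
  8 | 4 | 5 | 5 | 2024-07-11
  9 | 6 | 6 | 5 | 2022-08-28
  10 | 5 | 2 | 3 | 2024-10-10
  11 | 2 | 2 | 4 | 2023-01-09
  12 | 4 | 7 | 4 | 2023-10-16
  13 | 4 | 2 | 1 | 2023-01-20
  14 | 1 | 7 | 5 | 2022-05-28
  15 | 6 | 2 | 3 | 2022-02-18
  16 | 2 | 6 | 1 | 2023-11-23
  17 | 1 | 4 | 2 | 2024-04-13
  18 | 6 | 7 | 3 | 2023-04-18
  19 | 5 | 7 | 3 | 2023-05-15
SELECT c.id, p.name AS product, c.order_date, c.quantity FROM orders c JOIN products p ON c.product_id = p.id WHERE p.price <= 262.27

Execution result:
id | product | order_date | quantity
1 | Router | 2023-05-20 | 4
2 | Tablet | 2022-09-20 | 3
3 | Tablet | 2024-04-22 | 3
5 | Router | 2024-01-23 | 5
7 | Microphone | 2023-04-28 | 2
8 | Monitor | 2024-07-11 | 5
9 | Tablet | 2022-08-28 | 5
12 | Microphone | 2023-10-16 | 4
14 | Microphone | 2022-05-28 | 5
16 | Tablet | 2023-11-23 | 1
17 | Router | 2024-04-13 | 2
18 | Microphone | 2023-04-18 | 3
19 | Microphone | 2023-05-15 | 3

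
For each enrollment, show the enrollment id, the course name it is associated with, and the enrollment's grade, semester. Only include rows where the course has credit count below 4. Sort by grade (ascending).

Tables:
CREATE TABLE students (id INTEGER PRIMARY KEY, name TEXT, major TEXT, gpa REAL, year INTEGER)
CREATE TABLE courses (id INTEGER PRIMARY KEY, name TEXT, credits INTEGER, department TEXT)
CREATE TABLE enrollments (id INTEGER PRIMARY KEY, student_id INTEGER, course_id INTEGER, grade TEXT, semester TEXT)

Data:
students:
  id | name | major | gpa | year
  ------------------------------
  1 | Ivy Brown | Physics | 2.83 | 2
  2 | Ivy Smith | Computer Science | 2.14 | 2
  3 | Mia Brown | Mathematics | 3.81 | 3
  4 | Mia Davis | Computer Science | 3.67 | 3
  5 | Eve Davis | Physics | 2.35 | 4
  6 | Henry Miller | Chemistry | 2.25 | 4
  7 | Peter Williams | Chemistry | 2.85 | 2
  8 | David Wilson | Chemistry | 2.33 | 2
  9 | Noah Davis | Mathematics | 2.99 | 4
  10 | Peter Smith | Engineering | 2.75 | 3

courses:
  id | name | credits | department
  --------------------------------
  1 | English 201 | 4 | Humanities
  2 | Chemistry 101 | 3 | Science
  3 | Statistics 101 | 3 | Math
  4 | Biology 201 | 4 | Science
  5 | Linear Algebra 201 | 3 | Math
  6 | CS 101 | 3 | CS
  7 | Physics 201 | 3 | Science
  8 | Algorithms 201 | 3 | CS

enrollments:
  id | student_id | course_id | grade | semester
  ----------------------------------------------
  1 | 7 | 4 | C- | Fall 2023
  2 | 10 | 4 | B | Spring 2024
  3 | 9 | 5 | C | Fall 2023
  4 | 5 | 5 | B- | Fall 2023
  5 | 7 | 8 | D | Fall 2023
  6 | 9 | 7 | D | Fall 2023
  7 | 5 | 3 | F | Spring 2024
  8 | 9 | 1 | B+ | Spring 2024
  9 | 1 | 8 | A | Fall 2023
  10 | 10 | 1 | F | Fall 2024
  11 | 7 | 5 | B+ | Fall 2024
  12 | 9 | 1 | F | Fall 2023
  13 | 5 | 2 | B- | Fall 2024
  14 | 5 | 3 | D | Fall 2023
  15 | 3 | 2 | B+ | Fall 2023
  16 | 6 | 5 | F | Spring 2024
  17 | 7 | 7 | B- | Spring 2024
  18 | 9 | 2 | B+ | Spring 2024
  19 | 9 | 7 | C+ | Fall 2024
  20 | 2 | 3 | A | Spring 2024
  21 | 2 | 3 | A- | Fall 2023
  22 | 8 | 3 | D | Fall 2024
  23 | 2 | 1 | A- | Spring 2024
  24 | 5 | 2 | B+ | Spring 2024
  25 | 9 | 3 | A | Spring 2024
SELECT c.id, p.name AS course, c.grade, c.semester FROM enrollments c JOIN courses p ON c.course_id = p.id WHERE p.credits < 4 ORDER BY c.grade ASC

Execution result:
id | course | grade | semester
9 | Algorithms 201 | A | Fall 2023
20 | Statistics 101 | A | Spring 2024
25 | Statistics 101 | A | Spring 2024
21 | Statistics 101 | A- | Fall 2023
11 | Linear Algebra 201 | B+ | Fall 2024
15 | Chemistry 101 | B+ | Fall 2023
18 | Chemistry 101 | B+ | Spring 2024
24 | Chemistry 101 | B+ | Spring 2024
4 | Linear Algebra 201 | B- | Fall 2023
13 | Chemistry 101 | B- | Fall 2024
17 | Physics 201 | B- | Spring 2024
3 | Linear Algebra 201 | C | Fall 2023
19 | Physics 201 | C+ | Fall 2024
5 | Algorithms 201 | D | Fall 2023
6 | Physics 201 | D | Fall 2023
14 | Statistics 101 | D | Fall 2023
22 | Statistics 101 | D | Fall 2024
7 | Statistics 101 | F | Spring 2024
16 | Linear Algebra 201 | F | Spring 2024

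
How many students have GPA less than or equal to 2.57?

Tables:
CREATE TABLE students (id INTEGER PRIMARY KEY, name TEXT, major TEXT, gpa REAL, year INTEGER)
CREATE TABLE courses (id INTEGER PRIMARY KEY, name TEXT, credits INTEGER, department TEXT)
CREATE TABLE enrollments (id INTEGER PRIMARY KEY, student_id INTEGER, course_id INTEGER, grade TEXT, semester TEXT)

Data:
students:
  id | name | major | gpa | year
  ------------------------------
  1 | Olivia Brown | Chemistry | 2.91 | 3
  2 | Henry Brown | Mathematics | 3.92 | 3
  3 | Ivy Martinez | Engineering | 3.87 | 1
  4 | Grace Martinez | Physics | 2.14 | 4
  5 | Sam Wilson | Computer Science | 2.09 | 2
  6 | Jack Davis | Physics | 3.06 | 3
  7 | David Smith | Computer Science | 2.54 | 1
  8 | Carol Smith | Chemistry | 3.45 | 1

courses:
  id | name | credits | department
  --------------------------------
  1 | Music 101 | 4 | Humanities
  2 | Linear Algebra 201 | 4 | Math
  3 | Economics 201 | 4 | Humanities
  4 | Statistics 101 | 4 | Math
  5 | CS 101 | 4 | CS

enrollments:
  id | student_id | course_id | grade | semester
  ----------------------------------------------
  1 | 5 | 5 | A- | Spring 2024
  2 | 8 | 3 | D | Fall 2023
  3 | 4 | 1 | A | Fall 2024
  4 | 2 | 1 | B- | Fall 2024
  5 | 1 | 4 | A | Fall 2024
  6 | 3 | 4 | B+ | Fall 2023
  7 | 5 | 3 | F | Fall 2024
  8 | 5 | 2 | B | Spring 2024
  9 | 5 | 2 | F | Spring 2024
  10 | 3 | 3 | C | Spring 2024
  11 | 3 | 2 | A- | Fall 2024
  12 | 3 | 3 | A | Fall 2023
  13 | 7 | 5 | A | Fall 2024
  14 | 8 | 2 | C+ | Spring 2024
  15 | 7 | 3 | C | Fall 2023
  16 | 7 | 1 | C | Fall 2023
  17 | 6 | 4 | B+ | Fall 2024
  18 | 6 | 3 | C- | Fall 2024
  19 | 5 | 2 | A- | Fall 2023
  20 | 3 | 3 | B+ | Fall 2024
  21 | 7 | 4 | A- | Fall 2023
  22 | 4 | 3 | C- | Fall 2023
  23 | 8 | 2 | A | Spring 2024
SELECT COUNT(*) FROM students WHERE gpa <= 2.57

Execution result:
3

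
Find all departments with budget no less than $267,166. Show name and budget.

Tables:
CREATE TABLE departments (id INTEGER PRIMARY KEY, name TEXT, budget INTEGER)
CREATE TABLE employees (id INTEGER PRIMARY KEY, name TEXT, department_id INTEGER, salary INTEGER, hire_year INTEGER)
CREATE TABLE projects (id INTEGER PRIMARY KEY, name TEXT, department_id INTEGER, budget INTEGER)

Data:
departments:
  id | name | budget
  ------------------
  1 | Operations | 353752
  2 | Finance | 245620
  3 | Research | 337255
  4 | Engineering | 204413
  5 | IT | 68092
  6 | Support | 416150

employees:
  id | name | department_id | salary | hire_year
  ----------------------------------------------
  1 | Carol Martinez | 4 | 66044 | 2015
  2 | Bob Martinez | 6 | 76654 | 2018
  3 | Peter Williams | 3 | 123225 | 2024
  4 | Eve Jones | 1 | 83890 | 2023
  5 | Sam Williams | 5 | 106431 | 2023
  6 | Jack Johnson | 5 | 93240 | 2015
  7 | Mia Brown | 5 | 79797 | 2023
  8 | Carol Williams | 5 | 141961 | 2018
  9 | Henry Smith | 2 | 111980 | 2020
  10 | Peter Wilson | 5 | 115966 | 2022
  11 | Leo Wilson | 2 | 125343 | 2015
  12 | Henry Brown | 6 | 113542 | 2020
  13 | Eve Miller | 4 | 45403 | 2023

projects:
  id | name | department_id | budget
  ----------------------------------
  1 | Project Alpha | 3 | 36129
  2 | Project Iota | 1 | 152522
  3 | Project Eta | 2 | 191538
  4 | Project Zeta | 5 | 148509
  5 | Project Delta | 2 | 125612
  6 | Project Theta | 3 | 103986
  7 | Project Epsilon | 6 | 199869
SELECT name, budget FROM departments WHERE budget >= 267166

Execution result:
name | budget
Operations | 353752
Research | 337255
Support | 416150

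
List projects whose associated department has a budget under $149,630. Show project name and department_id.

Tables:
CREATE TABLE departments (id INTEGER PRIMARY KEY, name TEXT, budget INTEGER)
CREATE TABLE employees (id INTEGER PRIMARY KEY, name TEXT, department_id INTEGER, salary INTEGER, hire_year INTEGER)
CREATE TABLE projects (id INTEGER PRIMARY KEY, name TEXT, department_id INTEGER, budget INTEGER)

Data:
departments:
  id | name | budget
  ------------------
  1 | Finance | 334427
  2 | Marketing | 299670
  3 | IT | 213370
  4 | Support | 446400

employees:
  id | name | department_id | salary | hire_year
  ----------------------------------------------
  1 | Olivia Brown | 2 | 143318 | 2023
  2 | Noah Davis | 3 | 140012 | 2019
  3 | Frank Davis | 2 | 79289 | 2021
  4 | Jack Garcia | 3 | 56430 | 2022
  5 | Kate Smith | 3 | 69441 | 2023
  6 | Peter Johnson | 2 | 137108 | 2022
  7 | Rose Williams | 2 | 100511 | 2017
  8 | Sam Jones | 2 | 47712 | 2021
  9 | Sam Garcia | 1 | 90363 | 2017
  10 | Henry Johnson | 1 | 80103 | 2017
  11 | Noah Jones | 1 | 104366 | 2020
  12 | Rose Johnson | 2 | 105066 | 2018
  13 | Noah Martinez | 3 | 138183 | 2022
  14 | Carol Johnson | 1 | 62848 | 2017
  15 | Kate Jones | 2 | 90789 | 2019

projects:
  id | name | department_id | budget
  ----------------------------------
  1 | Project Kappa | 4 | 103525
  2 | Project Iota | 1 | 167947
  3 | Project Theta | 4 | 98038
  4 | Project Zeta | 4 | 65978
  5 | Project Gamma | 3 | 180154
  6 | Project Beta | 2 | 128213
SELECT name, department_id FROM projects WHERE department_id IN (SELECT id FROM departments WHERE budget < 149630)

Execution result:
(no rows)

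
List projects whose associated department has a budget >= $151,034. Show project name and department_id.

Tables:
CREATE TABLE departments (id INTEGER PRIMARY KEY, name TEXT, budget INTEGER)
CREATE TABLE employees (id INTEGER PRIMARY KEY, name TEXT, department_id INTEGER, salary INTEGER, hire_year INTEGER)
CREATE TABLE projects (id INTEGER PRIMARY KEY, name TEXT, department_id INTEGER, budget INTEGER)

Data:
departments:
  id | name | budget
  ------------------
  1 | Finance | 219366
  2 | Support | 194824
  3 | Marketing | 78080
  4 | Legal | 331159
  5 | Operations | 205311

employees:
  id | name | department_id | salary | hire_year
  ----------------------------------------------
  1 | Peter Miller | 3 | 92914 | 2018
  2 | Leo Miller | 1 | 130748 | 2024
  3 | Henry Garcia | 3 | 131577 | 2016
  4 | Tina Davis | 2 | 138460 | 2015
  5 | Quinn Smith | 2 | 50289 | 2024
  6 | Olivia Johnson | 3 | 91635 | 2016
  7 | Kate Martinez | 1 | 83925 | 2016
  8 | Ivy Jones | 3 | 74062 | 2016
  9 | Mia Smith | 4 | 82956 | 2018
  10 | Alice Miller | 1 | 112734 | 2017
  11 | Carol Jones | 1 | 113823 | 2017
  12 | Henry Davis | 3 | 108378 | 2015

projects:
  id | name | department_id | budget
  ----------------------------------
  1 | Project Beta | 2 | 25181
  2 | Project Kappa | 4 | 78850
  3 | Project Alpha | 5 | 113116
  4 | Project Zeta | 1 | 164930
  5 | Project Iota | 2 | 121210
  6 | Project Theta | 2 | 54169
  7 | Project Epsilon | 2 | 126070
SELECT name, department_id FROM projects WHERE department_id IN (SELECT id FROM departments WHERE budget >= 151034)

Execution result:
name | department_id
Project Beta | 2
Project Kappa | 4
Project Alpha | 5
Project Zeta | 1
Project Iota | 2
Project Theta | 2
Project Epsilon | 2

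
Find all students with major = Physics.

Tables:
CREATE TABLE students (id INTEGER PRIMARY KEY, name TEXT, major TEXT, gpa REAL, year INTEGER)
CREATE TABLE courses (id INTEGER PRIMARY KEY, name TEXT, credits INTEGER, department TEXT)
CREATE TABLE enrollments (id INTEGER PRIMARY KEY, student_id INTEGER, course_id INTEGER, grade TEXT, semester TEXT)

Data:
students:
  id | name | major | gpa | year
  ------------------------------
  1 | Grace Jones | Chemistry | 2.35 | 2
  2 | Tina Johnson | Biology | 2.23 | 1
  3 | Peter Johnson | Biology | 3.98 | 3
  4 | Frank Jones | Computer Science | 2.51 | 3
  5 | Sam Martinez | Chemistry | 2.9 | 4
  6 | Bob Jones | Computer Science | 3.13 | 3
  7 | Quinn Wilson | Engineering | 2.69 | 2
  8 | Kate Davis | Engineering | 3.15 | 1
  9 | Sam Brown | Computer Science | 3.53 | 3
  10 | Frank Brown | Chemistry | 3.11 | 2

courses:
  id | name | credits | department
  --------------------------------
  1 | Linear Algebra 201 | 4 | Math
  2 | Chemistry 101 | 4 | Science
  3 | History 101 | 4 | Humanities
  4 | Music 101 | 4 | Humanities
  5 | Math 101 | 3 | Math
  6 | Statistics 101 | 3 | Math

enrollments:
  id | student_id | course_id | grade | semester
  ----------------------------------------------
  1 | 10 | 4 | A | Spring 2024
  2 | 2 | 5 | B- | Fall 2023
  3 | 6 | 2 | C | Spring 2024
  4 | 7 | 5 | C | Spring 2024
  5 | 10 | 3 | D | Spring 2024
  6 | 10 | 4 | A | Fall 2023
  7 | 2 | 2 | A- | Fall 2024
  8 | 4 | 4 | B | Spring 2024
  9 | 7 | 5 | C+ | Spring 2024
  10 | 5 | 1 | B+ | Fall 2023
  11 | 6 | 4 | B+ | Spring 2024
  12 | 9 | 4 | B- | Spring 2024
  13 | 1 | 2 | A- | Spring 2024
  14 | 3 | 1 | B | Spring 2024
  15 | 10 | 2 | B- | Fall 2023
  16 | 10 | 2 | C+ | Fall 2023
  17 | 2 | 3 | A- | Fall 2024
SELECT name, major FROM students WHERE major = 'Physics'

Execution result:
(no rows)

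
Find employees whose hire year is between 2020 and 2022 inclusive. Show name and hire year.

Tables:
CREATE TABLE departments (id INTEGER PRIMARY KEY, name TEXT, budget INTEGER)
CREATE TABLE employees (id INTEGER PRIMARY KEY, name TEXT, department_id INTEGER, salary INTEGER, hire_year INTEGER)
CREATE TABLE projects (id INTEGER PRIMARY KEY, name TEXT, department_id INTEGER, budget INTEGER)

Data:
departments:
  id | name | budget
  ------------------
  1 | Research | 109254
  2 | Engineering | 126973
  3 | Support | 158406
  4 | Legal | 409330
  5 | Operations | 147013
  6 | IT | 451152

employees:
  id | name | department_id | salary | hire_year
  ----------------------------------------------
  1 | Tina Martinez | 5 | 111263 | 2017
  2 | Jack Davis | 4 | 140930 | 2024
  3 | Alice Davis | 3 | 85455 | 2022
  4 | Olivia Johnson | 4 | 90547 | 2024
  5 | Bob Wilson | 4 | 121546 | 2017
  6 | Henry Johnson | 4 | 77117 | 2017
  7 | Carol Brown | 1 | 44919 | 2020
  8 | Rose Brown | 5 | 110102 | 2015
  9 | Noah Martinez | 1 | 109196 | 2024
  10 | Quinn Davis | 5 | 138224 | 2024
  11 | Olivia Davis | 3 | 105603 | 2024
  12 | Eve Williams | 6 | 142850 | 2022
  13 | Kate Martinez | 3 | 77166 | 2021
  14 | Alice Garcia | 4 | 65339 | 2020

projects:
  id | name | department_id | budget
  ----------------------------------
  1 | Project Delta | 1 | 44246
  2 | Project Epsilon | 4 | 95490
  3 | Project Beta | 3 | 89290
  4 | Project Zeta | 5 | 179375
SELECT name, hire_year FROM employees WHERE hire_year BETWEEN 2020 AND 2022

Execution result:
name | hire_year
Alice Davis | 2022
Carol Brown | 2020
Eve Williams | 2022
Kate Martinez | 2021
Alice Garcia | 2020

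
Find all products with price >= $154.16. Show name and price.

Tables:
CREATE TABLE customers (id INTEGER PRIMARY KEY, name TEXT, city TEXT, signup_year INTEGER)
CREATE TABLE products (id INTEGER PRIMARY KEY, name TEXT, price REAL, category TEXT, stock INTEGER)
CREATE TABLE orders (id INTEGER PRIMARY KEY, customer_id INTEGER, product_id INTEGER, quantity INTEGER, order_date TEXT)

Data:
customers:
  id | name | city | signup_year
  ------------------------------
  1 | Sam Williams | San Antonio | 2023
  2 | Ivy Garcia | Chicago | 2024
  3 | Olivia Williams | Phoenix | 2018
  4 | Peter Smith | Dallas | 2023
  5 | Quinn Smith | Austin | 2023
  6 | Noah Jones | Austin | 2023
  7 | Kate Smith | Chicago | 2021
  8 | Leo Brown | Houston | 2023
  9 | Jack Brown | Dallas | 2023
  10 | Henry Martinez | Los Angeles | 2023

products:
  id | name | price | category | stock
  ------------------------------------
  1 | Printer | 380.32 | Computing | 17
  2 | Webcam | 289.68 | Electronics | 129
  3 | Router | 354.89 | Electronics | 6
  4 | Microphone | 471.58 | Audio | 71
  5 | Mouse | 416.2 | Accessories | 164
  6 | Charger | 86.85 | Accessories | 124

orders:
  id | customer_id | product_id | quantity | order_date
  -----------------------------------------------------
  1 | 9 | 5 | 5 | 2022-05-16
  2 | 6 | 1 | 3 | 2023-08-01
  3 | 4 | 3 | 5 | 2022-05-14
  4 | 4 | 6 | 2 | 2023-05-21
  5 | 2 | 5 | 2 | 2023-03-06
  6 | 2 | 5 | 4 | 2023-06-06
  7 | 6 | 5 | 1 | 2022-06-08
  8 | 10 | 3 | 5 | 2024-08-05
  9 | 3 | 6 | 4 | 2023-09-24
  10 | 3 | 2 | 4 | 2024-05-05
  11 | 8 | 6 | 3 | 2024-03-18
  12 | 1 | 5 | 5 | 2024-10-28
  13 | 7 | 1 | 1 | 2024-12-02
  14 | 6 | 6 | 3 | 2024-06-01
SELECT name, price FROM products WHERE price >= 154.16

Execution result:
name | price
Printer | 380.32
Webcam | 289.68
Router | 354.89
Microphone | 471.58
Mouse | 416.20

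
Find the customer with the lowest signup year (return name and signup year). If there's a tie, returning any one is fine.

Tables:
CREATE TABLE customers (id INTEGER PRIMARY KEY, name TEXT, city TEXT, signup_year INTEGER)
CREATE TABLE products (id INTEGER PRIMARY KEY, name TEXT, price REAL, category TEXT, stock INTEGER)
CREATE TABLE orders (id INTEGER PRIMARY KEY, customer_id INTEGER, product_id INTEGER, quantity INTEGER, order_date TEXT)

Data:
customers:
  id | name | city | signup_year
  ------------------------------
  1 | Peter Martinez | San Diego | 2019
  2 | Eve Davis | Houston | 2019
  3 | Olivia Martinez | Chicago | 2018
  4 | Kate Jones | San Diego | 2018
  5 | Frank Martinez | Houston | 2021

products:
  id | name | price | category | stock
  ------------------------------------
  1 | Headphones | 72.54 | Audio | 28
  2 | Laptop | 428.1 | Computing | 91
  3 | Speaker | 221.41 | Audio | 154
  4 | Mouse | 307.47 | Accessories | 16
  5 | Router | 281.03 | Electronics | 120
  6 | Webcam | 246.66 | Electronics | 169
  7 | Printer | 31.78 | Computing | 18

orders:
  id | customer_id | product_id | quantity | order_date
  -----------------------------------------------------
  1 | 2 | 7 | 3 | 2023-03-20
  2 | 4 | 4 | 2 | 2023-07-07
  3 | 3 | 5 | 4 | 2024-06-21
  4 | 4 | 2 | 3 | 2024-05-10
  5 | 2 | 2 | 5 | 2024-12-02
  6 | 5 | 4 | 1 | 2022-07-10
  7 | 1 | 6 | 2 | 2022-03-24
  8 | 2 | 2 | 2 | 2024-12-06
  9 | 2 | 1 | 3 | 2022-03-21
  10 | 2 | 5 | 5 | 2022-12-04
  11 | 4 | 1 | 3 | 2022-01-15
SELECT name, signup_year FROM customers ORDER BY signup_year ASC LIMIT 1

Execution result:
name | signup_year
Olivia Martinez | 2018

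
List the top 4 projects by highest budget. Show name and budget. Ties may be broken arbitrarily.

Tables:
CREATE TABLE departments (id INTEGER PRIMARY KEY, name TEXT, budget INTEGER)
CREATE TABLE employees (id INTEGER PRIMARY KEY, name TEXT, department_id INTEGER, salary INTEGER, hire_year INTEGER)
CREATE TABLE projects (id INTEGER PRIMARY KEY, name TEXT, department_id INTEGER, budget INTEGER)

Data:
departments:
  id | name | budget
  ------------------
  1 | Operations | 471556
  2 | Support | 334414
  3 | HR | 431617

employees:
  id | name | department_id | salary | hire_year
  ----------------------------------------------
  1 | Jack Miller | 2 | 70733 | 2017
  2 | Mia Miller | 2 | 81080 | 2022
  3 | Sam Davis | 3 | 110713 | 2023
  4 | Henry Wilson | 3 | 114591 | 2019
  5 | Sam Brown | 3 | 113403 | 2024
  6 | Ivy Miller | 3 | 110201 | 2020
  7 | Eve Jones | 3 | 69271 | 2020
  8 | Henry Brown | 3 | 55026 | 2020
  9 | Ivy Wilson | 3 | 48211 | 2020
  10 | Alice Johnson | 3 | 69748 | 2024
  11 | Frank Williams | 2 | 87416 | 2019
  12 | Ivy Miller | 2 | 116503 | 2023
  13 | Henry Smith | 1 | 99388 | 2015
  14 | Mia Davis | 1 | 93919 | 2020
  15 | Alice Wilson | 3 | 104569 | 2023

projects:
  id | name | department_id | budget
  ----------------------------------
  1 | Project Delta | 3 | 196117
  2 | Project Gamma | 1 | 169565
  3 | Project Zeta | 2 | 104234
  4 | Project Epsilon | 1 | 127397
SELECT name, budget FROM projects ORDER BY budget DESC LIMIT 4

Execution result:
name | budget
Project Delta | 196117
Project Gamma | 169565
Project Epsilon | 127397
Project Zeta | 104234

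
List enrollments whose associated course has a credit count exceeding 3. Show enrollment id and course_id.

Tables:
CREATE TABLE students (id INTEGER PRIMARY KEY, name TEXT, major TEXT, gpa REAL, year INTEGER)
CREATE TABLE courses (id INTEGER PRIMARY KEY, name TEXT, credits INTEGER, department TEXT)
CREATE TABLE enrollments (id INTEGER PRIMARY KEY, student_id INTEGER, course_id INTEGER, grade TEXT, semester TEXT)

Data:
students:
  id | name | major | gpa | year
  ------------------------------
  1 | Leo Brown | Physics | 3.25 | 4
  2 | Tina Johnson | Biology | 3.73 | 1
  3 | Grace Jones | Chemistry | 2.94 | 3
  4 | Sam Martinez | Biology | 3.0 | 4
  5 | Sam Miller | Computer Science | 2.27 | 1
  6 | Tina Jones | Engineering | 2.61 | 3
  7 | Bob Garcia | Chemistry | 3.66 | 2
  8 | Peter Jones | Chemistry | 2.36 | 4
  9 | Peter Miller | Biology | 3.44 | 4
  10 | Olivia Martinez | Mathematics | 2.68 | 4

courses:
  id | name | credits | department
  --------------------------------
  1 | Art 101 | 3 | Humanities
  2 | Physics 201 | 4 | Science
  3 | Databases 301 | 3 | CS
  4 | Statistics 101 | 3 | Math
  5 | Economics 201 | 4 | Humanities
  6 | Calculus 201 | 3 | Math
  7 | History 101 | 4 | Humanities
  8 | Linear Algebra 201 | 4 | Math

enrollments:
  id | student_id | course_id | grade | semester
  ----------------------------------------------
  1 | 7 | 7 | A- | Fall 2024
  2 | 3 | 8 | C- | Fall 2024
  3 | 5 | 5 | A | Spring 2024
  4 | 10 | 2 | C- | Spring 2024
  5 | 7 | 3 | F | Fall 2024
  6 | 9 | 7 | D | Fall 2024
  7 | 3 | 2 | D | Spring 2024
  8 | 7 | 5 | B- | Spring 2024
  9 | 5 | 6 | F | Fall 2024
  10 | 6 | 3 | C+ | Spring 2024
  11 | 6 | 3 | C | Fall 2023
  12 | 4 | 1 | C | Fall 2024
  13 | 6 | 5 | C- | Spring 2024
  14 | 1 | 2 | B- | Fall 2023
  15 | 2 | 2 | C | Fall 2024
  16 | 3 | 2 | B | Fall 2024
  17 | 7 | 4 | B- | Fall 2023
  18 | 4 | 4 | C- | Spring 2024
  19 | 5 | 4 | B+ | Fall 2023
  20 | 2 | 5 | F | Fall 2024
SELECT id, course_id FROM enrollments WHERE course_id IN (SELECT id FROM courses WHERE credits > 3)

Execution result:
id | course_id
1 | 7
2 | 8
3 | 5
4 | 2
6 | 7
7 | 2
8 | 5
13 | 5
14 | 2
15 | 2
16 | 2
20 | 5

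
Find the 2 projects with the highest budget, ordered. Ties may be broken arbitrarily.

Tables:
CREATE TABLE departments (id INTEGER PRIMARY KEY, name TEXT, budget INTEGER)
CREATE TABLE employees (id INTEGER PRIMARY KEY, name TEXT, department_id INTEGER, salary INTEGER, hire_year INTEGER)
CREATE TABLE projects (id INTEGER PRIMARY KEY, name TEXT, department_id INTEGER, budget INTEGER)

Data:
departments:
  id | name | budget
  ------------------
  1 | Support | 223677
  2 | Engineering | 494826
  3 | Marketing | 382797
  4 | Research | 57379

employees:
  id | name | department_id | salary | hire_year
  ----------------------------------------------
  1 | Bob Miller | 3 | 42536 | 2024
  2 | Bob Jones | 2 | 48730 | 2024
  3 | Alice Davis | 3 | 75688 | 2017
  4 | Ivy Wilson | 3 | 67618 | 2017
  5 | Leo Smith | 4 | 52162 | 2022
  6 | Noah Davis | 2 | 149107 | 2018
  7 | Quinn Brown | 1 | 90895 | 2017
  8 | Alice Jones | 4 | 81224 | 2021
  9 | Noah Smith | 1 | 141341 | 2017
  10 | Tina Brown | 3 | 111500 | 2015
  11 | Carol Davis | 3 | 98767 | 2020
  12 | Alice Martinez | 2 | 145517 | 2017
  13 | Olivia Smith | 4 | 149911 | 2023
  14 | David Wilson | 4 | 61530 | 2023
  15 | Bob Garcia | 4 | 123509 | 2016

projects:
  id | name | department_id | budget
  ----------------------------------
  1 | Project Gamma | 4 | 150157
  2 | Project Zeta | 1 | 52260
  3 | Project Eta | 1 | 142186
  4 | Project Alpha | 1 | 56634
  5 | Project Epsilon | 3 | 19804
SELECT name, budget FROM projects ORDER BY budget DESC LIMIT 2

Execution result:
name | budget
Project Gamma | 150157
Project Eta | 142186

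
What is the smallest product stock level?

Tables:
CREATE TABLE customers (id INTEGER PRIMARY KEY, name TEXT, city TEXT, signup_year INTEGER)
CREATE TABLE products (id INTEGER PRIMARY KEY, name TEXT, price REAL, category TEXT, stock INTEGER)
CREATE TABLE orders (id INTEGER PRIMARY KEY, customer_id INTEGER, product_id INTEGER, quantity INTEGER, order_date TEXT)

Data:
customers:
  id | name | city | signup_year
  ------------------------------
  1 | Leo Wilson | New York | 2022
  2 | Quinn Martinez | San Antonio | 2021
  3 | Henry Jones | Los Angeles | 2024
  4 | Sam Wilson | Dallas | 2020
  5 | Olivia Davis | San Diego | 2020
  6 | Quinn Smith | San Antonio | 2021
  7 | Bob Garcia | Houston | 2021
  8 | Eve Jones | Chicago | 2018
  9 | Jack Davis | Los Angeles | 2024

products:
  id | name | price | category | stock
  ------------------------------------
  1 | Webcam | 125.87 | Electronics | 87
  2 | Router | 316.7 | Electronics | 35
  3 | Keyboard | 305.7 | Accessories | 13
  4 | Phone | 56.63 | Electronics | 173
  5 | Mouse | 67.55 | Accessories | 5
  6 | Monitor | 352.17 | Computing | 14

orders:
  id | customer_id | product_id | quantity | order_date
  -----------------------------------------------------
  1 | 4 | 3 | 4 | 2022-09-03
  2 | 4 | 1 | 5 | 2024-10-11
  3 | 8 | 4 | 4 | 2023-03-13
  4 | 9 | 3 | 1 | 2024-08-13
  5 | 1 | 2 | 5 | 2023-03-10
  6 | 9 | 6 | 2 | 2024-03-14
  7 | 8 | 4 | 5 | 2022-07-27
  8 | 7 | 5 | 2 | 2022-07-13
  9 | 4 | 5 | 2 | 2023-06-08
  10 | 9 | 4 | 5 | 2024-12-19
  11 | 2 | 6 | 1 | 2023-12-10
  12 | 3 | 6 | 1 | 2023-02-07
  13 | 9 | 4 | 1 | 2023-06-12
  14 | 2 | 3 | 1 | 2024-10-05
SELECT MIN(stock) FROM products

Execution result:
5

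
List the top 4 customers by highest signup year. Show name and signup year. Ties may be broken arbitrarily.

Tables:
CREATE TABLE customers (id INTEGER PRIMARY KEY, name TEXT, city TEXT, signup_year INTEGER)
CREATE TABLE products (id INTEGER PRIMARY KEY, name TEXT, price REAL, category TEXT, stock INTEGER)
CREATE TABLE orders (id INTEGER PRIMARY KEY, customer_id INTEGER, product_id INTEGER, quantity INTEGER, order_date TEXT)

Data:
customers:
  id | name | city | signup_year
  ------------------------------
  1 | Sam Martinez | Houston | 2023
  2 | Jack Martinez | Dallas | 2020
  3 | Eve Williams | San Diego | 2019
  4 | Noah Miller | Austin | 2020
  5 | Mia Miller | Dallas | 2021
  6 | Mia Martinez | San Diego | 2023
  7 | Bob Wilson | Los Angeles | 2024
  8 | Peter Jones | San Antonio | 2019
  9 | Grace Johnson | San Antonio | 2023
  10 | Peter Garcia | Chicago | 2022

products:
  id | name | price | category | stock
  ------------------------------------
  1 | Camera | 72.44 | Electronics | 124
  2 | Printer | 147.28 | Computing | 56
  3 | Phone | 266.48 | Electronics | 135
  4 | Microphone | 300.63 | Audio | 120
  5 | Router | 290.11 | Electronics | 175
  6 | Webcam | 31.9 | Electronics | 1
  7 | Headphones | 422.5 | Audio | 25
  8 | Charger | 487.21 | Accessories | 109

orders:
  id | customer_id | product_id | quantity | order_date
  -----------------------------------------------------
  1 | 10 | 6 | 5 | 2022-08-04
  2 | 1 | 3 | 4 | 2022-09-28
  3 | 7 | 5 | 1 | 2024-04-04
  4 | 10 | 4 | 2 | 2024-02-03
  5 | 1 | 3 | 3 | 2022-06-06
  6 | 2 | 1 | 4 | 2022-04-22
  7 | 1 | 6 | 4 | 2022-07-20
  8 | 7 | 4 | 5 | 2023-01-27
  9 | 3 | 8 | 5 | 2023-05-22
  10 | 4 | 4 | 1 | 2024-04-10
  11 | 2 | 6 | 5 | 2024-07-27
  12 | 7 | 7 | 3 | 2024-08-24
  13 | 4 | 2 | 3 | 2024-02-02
SELECT name, signup_year FROM customers ORDER BY signup_year DESC LIMIT 4

Execution result:
name | signup_year
Bob Wilson | 2024
Sam Martinez | 2023
Mia Martinez | 2023
Grace Johnson | 2023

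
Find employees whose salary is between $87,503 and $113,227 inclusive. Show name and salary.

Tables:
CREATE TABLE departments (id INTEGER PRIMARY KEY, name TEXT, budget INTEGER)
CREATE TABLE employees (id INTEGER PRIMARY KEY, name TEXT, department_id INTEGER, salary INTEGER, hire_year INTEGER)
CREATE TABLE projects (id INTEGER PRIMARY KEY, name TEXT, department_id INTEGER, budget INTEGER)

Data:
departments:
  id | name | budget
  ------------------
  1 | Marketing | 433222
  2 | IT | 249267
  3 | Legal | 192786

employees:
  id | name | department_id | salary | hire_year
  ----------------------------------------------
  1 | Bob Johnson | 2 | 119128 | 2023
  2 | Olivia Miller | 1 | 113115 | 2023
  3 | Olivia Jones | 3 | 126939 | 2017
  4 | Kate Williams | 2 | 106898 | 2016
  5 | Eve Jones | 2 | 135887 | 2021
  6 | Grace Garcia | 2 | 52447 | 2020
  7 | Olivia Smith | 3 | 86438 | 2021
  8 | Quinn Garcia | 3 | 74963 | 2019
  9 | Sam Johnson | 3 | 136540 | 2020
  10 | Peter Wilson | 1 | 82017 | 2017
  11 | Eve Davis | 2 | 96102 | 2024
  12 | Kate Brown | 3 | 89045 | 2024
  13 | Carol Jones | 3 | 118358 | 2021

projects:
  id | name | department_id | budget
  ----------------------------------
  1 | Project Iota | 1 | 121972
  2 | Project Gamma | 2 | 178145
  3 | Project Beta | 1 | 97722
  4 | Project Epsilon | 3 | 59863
SELECT name, salary FROM employees WHERE salary BETWEEN 87503 AND 113227

Execution result:
name | salary
Olivia Miller | 113115
Kate Williams | 106898
Eve Davis | 96102
Kate Brown | 89045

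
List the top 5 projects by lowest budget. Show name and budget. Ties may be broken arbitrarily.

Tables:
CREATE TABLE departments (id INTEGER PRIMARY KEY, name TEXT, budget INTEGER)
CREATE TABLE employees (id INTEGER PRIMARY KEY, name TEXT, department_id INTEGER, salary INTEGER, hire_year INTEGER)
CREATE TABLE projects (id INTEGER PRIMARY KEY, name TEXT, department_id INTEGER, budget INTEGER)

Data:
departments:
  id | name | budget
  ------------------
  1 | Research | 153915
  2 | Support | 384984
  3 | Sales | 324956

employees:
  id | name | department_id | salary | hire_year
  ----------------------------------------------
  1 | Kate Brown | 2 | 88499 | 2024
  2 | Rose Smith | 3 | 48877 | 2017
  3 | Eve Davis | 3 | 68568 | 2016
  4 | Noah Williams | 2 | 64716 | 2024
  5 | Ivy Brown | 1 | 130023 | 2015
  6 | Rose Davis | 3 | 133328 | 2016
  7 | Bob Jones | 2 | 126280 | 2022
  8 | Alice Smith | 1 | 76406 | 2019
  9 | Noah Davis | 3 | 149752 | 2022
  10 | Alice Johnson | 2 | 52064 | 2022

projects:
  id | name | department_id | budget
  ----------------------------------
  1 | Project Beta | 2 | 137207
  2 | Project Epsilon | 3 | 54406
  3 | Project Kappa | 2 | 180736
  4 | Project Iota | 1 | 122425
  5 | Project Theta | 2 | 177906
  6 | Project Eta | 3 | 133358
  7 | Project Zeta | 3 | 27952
SELECT name, budget FROM projects ORDER BY budget ASC LIMIT 5

Execution result:
name | budget
Project Zeta | 27952
Project Epsilon | 54406
Project Iota | 122425
Project Eta | 133358
Project Beta | 137207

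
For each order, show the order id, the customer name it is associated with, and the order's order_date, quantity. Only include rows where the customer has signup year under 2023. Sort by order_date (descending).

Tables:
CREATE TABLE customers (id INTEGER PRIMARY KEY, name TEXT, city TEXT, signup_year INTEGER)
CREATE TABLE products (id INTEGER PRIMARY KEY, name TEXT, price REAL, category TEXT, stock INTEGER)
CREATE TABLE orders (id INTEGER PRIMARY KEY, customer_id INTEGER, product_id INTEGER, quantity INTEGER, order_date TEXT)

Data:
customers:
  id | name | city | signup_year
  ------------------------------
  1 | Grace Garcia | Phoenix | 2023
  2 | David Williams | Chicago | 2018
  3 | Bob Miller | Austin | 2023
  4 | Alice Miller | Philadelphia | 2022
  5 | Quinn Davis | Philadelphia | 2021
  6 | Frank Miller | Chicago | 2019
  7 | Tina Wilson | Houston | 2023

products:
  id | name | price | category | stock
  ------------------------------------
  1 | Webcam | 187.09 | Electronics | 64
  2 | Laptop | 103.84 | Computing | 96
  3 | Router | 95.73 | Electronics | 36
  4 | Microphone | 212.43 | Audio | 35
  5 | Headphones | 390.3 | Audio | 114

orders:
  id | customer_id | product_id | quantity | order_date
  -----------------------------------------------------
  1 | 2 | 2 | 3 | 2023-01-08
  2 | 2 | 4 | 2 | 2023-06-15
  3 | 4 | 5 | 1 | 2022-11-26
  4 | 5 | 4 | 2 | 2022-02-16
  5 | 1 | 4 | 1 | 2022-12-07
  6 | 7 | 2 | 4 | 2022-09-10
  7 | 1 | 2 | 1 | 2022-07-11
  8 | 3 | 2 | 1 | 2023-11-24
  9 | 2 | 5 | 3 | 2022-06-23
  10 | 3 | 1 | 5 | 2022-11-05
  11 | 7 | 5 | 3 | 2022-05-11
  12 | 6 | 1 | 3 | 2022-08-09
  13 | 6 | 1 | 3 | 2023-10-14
SELECT c.id, p.name AS customer, c.order_date, c.quantity FROM orders c JOIN customers p ON c.customer_id = p.id WHERE p.signup_year < 2023 ORDER BY c.order_date DESC

Execution result:
id | customer | order_date | quantity
13 | Frank Miller | 2023-10-14 | 3
2 | David Williams | 2023-06-15 | 2
1 | David Williams | 2023-01-08 | 3
3 | Alice Miller | 2022-11-26 | 1
12 | Frank Miller | 2022-08-09 | 3
9 | David Williams | 2022-06-23 | 3
4 | Quinn Davis | 2022-02-16 | 2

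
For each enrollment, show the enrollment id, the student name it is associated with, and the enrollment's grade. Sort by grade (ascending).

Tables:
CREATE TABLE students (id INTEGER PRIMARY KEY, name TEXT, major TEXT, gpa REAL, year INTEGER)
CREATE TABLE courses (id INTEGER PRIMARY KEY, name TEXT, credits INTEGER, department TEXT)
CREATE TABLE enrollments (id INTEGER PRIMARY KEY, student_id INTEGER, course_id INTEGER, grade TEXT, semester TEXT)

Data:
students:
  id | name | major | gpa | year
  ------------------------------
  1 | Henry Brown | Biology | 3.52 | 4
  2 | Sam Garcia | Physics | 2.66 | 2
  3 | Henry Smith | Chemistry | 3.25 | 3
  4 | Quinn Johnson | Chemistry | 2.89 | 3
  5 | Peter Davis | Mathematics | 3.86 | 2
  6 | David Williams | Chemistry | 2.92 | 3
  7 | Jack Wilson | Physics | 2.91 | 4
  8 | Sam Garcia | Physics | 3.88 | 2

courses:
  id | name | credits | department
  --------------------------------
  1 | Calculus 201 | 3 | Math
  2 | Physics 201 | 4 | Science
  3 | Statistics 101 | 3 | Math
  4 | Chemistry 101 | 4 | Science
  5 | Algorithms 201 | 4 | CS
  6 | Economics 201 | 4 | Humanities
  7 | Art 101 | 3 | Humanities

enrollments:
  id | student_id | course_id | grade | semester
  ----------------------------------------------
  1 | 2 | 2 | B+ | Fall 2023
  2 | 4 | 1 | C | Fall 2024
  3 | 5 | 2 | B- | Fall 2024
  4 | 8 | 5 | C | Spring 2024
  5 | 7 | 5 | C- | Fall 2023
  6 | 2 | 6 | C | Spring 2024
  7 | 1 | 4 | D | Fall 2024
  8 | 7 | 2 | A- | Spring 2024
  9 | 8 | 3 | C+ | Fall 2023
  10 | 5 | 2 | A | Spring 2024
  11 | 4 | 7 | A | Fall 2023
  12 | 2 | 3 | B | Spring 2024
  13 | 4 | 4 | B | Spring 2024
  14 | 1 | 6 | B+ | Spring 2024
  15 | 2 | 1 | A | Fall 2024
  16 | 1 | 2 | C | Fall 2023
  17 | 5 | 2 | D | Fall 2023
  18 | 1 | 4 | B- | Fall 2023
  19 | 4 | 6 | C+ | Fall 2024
SELECT c.id, p.name AS student, c.grade FROM enrollments c JOIN students p ON c.student_id = p.id ORDER BY c.grade ASC

Execution result:
id | student | grade
10 | Peter Davis | A
11 | Quinn Johnson | A
15 | Sam Garcia | A
8 | Jack Wilson | A-
12 | Sam Garcia | B
13 | Quinn Johnson | B
1 | Sam Garcia | B+
14 | Henry Brown | B+
3 | Peter Davis | B-
18 | Henry Brown | B-
2 | Quinn Johnson | C
4 | Sam Garcia | C
6 | Sam Garcia | C
16 | Henry Brown | C
9 | Sam Garcia | C+
19 | Quinn Johnson | C+
5 | Jack Wilson | C-
7 | Henry Brown | D
17 | Peter Davis | D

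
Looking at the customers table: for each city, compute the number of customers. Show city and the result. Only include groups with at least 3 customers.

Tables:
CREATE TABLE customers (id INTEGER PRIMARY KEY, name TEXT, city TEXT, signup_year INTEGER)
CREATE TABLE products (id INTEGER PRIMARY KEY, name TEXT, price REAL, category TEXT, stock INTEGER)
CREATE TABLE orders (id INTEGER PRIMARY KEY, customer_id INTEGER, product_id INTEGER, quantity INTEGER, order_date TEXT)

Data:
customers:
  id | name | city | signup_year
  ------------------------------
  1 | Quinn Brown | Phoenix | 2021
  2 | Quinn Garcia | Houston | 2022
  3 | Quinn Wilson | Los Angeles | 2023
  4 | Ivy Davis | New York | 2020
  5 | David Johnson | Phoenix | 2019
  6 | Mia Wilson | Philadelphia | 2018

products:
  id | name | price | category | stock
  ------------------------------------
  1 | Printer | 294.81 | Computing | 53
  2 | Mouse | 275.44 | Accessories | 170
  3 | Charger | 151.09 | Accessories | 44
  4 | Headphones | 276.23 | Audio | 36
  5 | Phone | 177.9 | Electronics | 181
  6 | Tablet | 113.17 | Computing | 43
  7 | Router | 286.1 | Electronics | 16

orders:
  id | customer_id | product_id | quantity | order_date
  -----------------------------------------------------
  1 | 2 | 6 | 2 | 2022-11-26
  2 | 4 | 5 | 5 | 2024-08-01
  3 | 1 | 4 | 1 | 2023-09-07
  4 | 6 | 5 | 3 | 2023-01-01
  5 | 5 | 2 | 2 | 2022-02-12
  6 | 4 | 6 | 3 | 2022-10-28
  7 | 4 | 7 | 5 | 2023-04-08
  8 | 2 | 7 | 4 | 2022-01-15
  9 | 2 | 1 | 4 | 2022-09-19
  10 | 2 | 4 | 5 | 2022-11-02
SELECT city, COUNT(*) AS n FROM customers GROUP BY city HAVING COUNT(*) >= 3

Execution result:
(no rows)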